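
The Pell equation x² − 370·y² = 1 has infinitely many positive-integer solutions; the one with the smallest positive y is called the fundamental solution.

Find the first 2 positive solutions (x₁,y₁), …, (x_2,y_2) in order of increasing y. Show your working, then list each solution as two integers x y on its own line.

√370 → a₀=19, period (4,4,38); ℓ=3 odd so k=5
step 0: (19, 1)  from 19·(1,0) + (0,1)
step 1: (77, 4)  from 4·(19,1) + (1,0)
step 2: (327, 17)  from 4·(77,4) + (19,1)
…
step 4: (50339, 2617)  from 4·(12503,650) + (327,17)
step 5: (213859, 11118)  from 4·(50339,2617) + (12503,650)
→ (213859, 11118).  Check: 213859²=45735671881, 370·11118²=45735671880, difference 1.
n=2: (213859,11118)∘(213859,11118) = (213859·213859+370·11118·11118, 213859·11118+11118·213859) = (91471343761,4755368724)

213859 11118
91471343761 4755368724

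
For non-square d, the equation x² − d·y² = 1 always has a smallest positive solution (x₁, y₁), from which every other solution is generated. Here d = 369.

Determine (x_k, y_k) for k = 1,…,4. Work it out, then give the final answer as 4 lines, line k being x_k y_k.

√369 → a₀=19, period (4,1,3,2,7,4,7,2,3,1,4,38); ℓ=12 even so k=11
a_0=19:  p_0=19·1+0=19,  q_0=19·0+1=1
…
a_9=3:  p_9=3·393504+184045=1364557,  q_9=3·20485+9581=71036
a_10=1:  p_10=1·1364557+393504=1758061,  q_10=1·71036+20485=91521
a_11=4:  p_11=4·1758061+1364557=8396801,  q_11=4·91521+71036=437120
(x₁, y₁) = (8396801, 437120);  8396801² − 369·437120² = 1 ✓
(8396801+437120√369)^2 = 141012534067201 + 7340819306240√369
(8396801+437120√369)^3 = 2368108374136006451201 + 123278797782910239360√369
(8396801+437120√369)^4 = 39769069528107045198367948801 + 2070295065004669620717268480√369

8396801 437120
141012534067201 7340819306240
2368108374136006451201 123278797782910239360
39769069528107045198367948801 2070295065004669620717268480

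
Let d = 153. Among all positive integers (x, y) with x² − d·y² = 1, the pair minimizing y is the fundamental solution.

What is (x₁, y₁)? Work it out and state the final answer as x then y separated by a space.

2177 176

√153 → a₀=12, period (2,1,2,2,2,1,2,24); ℓ=8 even so k=7
i=0: a=12 ⇒ p=12, q=1
i=1: a=2 ⇒ p=25, q=2
…
i=3: a=2 ⇒ p=99, q=8
…
i=6: a=1 ⇒ p=804, q=65
i=7: a=2 ⇒ p=2177, q=176
→ (2177, 176).  Check: 2177²=4739329, 153·176²=4739328, difference 1.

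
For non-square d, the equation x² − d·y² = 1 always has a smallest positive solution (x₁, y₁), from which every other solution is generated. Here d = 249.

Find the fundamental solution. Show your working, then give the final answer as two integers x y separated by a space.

√249 = [15; 1,3,1,1,5,…,3,1,30, …], period ℓ=16 (even) → k=15
k=0  a_k=15  p_k/q_k = 15/1
…
k=2  a_k=3  p_k/q_k = 63/4
k=3  a_k=1  p_k/q_k = 79/5
k=4  a_k=1  p_k/q_k = 142/9
k=5  a_k=5  p_k/q_k = 789/50
k=6  a_k=1  p_k/q_k = 931/59
…
k=8  a_k=10  p_k/q_k = 36751/2329
k=9  a_k=3  p_k/q_k = 113835/7214
…
k=13  a_k=1  p_k/q_k = 1884116/119401
k=14  a_k=3  p_k/q_k = 6669699/422675
k=15  a_k=1  p_k/q_k = 8553815/542076
fundamental: x₁=8553815, y₁=542076  (since 73167751054225 − 249·293846389776 = 1)

8553815 542076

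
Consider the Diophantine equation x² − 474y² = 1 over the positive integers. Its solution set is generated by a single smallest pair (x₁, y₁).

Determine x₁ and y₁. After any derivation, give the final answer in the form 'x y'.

√474 → a₀=21, period (1,3,2,1,1,…,3,1,42); ℓ=14 even so k=13
k=0  a_k=21  p_k/q_k = 21/1
…
k=2  a_k=3  p_k/q_k = 87/4
k=3  a_k=2  p_k/q_k = 196/9
…
k=5  a_k=1  p_k/q_k = 479/22
k=6  a_k=1  p_k/q_k = 762/35
…
k=8  a_k=1  p_k/q_k = 5813/267
k=9  a_k=1  p_k/q_k = 10864/499
k=10  a_k=1  p_k/q_k = 16677/766
k=11  a_k=2  p_k/q_k = 44218/2031
k=12  a_k=3  p_k/q_k = 149331/6859
k=13  a_k=1  p_k/q_k = 193549/8890
fundamental: x₁=193549, y₁=8890  (since 37461215401 − 474·79032100 = 1)

193549 8890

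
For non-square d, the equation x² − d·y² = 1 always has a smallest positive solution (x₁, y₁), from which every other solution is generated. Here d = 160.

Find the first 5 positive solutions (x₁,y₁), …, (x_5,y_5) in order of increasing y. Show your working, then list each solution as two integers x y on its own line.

√160 → a₀=12, period (1,1,1,5,1,1,1,24); ℓ=8 even so k=7
a_0=12:  p_0=12·1+0=12,  q_0=12·0+1=1
…
a_3=1:  p_3=1·25+13=38,  q_3=1·2+1=3
…
a_5=1:  p_5=1·215+38=253,  q_5=1·17+3=20
a_6=1:  p_6=1·253+215=468,  q_6=1·20+17=37
a_7=1:  p_7=1·468+253=721,  q_7=1·37+20=57
(x₁, y₁) = (721, 57);  721² − 160·57² = 1 ✓
n=2: (721,57)∘(721,57) = (721·721+160·57·57, 721·57+57·721) = (1039681,82194)
n=3: (1039681,82194)∘(721,57) = (721·1039681+160·57·82194, 721·82194+57·1039681) = (1499219281,118523691)
n=4: (1499219281,118523691)∘(721,57) = (721·1499219281+160·57·118523691, 721·118523691+57·1499219281) = (2161873163521,170911080228)
n=5: (2161873163521,170911080228)∘(721,57) = (721·2161873163521+160·57·170911080228, 721·170911080228+57·2161873163521) = (3117419602578001,246453659165085)

721 57
1039681 82194
1499219281 118523691
2161873163521 170911080228
3117419602578001 246453659165085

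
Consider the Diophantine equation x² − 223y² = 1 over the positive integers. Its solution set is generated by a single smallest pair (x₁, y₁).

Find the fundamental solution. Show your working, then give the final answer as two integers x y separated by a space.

√223 → a₀=14, period (1,13,1,28); ℓ=4 even so k=3
i=0: a=14 ⇒ p=14, q=1
…
i=2: a=13 ⇒ p=209, q=14
i=3: a=1 ⇒ p=224, q=15
fundamental: x₁=224, y₁=15  (since 50176 − 223·225 = 1)

224 15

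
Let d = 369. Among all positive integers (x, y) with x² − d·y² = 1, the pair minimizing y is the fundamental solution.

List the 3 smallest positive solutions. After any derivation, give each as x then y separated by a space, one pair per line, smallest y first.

8396801 437120
141012534067201 7340819306240
2368108374136006451201 123278797782910239360

√369 → a₀=19, period (4,1,3,2,7,4,7,2,3,1,4,38); ℓ=12 even so k=11
i=0: a=19 ⇒ p=19, q=1
…
i=2: a=1 ⇒ p=96, q=5
…
i=4: a=2 ⇒ p=826, q=43
…
i=8: a=2 ⇒ p=393504, q=20485
…
i=10: a=1 ⇒ p=1758061, q=91521
i=11: a=4 ⇒ p=8396801, q=437120
→ (8396801, 437120).  Check: 8396801²=70506267033601, 369·437120²=70506267033600, difference 1.
(8396801+437120√369)^2 = 141012534067201 + 7340819306240√369
(8396801+437120√369)^3 = 2368108374136006451201 + 123278797782910239360√369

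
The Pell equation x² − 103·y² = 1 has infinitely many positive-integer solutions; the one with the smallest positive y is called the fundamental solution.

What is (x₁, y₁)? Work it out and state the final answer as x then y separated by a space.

d=103: √d = [10; 6,1,2,1,1,9,1,1,2,1,6,20] (ℓ=12, even), read p_11/q_11
i=0: a=10 ⇒ p=10, q=1
…
i=5: a=1 ⇒ p=477, q=47
…
i=10: a=1 ⇒ p=33877, q=3338
i=11: a=6 ⇒ p=227528, q=22419
(x₁, y₁) = (227528, 22419);  227528² − 103·22419² = 1 ✓

227528 22419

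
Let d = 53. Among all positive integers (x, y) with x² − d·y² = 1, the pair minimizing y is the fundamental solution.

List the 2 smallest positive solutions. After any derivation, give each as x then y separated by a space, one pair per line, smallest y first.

√53 → a₀=7, period (3,1,1,3,14); ℓ=5 odd so k=9
step 0: (7, 1)  from 7·(1,0) + (0,1)
step 1: (22, 3)  from 3·(7,1) + (1,0)
…
step 4: (182, 25)  from 3·(51,7) + (29,4)
…
step 7: (10578, 1453)  from 1·(7979,1096) + (2599,357)
step 8: (18557, 2549)  from 1·(10578,1453) + (7979,1096)
step 9: (66249, 9100)  from 3·(18557,2549) + (10578,1453)
→ (66249, 9100).  Check: 66249²=4388930001, 53·9100²=4388930000, difference 1.
(66249+9100√53)^2 = 8777860001 + 1205731800√53

66249 9100
8777860001 1205731800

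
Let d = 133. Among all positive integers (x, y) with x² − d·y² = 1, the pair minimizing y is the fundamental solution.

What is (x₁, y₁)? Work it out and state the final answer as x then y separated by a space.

2588599 224460

√133 = [11; 1,1,7,5,1,…,1,1,22, …], period ℓ=16 (even) → k=15
a_0=11:  p_0=11·1+0=11,  q_0=11·0+1=1
…
a_2=1:  p_2=1·12+11=23,  q_2=1·1+1=2
…
a_5=1:  p_5=1·888+173=1061,  q_5=1·77+15=92
…
a_7=1:  p_7=1·1949+1061=3010,  q_7=1·169+92=261
a_8=2:  p_8=2·3010+1949=7969,  q_8=2·261+169=691
a_9=1:  p_9=1·7969+3010=10979,  q_9=1·691+261=952
…
a_12=5:  p_12=5·29927+18948=168583,  q_12=5·2595+1643=14618
a_13=7:  p_13=7·168583+29927=1210008,  q_13=7·14618+2595=104921
a_14=1:  p_14=1·1210008+168583=1378591,  q_14=1·104921+14618=119539
a_15=1:  p_15=1·1378591+1210008=2588599,  q_15=1·119539+104921=224460
(x₁, y₁) = (2588599, 224460);  2588599² − 133·224460² = 1 ✓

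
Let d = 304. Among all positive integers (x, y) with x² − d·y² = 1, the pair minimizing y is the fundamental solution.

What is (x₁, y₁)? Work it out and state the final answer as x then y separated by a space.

√304 = [17; 2,3,2,1,1,1,1,1,2,3,2,34, …], period ℓ=12 (even) → k=11
a_0=17:  p_0=17·1+0=17,  q_0=17·0+1=1
…
a_2=3:  p_2=3·35+17=122,  q_2=3·2+1=7
a_3=2:  p_3=2·122+35=279,  q_3=2·7+2=16
a_4=1:  p_4=1·279+122=401,  q_4=1·16+7=23
a_5=1:  p_5=1·401+279=680,  q_5=1·23+16=39
a_6=1:  p_6=1·680+401=1081,  q_6=1·39+23=62
a_7=1:  p_7=1·1081+680=1761,  q_7=1·62+39=101
…
a_9=2:  p_9=2·2842+1761=7445,  q_9=2·163+101=427
a_10=3:  p_10=3·7445+2842=25177,  q_10=3·427+163=1444
a_11=2:  p_11=2·25177+7445=57799,  q_11=2·1444+427=3315
→ (57799, 3315).  Check: 57799²=3340724401, 304·3315²=3340724400, difference 1.

57799 3315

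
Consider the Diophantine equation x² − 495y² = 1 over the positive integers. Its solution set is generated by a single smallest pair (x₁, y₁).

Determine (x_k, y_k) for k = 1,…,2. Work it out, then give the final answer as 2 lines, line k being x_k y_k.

89 4
15841 712

√495 → a₀=22, period (4,44); ℓ=2 even so k=1
k=0  a_k=22  p_k/q_k = 22/1
k=1  a_k=4  p_k/q_k = 89/4
fundamental: x₁=89, y₁=4  (since 7921 − 495·16 = 1)
k=2:  x_2 = 89·89+495·4·4 = 15841,  y_2 = 89·4+4·89 = 712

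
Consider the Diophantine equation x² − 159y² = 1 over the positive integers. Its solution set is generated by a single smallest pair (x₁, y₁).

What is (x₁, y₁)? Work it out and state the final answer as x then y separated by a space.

√159 = [12; 1,1,1,1,3,1,1,1,1,24, …], period ℓ=10 (even) → k=9
a_0=12:  p_0=12·1+0=12,  q_0=12·0+1=1
…
a_4=1:  p_4=1·38+25=63,  q_4=1·3+2=5
a_5=3:  p_5=3·63+38=227,  q_5=3·5+3=18
a_6=1:  p_6=1·227+63=290,  q_6=1·18+5=23
a_7=1:  p_7=1·290+227=517,  q_7=1·23+18=41
a_8=1:  p_8=1·517+290=807,  q_8=1·41+23=64
a_9=1:  p_9=1·807+517=1324,  q_9=1·64+41=105
→ (1324, 105).  Check: 1324²=1752976, 159·105²=1752975, difference 1.

1324 105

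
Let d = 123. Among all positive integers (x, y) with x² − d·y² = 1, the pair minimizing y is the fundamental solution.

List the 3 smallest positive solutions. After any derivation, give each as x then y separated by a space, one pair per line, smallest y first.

122 11
29767 2684
7263026 654885

√123 = [11; 11,22, …], period ℓ=2 (even) → k=1
a_0=11:  p_0=11·1+0=11,  q_0=11·0+1=1
a_1=11:  p_1=11·11+1=122,  q_1=11·1+0=11
fundamental: x₁=122, y₁=11  (since 14884 − 123·121 = 1)
(x_2, y_2) = (122·122 + 123·11·11, 122·11 + 11·122) = (29767, 2684)
(x_3, y_3) = (122·29767 + 123·11·2684, 122·2684 + 11·29767) = (7263026, 654885)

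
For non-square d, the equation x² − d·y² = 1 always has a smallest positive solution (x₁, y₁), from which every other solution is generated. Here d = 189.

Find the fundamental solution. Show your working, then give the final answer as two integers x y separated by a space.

√189 = [13; 1,2,1,26, …], period ℓ=4 (even) → k=3
a_0=13:  p_0=13·1+0=13,  q_0=13·0+1=1
a_1=1:  p_1=1·13+1=14,  q_1=1·1+0=1
a_2=2:  p_2=2·14+13=41,  q_2=2·1+1=3
a_3=1:  p_3=1·41+14=55,  q_3=1·3+1=4
fundamental: x₁=55, y₁=4  (since 3025 − 189·16 = 1)

55 4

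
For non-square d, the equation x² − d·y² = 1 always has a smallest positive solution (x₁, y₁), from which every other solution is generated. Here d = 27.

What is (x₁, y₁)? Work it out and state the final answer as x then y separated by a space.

√27 → a₀=5, period (5,10); ℓ=2 even so k=1
k=0  a_k=5  p_k/q_k = 5/1
k=1  a_k=5  p_k/q_k = 26/5
(x₁, y₁) = (26, 5);  26² − 27·5² = 1 ✓

26 5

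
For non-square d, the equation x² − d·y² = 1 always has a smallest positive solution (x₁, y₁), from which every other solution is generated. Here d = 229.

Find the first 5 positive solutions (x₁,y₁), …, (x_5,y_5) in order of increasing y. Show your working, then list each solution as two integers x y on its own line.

d=229: √d = [15; 7,1,1,7,30] (ℓ=5, odd), read p_9/q_9
i=0: a=15 ⇒ p=15, q=1
i=1: a=7 ⇒ p=106, q=7
i=2: a=1 ⇒ p=121, q=8
i=3: a=1 ⇒ p=227, q=15
i=4: a=7 ⇒ p=1710, q=113
i=5: a=30 ⇒ p=51527, q=3405
…
i=7: a=1 ⇒ p=413926, q=27353
i=8: a=1 ⇒ p=776325, q=51301
i=9: a=7 ⇒ p=5848201, q=386460
→ (5848201, 386460).  Check: 5848201²=34201454936401, 229·386460²=34201454936400, difference 1.
(x_2, y_2) = (5848201·5848201 + 229·386460·386460, 5848201·386460 + 386460·5848201) = (68402909872801, 4520191516920)
(x_3, y_3) = (5848201·68402909872801 + 229·386460·4520191516920, 5848201·4520191516920 + 386460·68402909872801) = (800067931842043513801, 52869977098885735380)
(x_4, y_4) = (5848201·800067931842043513801 + 229·386460·52869977098885735380, 5848201·52869977098885735380 + 386460·800067931842043513801) = (9357916158133073035999171201, 618388505879356792878585840)
(x_5, y_5) = (5848201·9357916158133073035999171201 + 229·386460·618388505879356792878585840, 5848201·618388505879356792878585840 + 386460·9357916158133073035999171201) = (109453949267819191656474935990205001, 7232920556944267680961578290412300)

5848201 386460
68402909872801 4520191516920
800067931842043513801 52869977098885735380
9357916158133073035999171201 618388505879356792878585840
109453949267819191656474935990205001 7232920556944267680961578290412300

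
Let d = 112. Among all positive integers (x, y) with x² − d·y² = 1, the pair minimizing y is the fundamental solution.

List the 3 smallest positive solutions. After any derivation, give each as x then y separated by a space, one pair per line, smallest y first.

127 12
32257 3048
8193151 774180

√112 = [10; 1,1,2,1,1,20, …], period ℓ=6 (even) → k=5
a_0=10:  p_0=10·1+0=10,  q_0=10·0+1=1
a_1=1:  p_1=1·10+1=11,  q_1=1·1+0=1
a_2=1:  p_2=1·11+10=21,  q_2=1·1+1=2
a_3=2:  p_3=2·21+11=53,  q_3=2·2+1=5
a_4=1:  p_4=1·53+21=74,  q_4=1·5+2=7
a_5=1:  p_5=1·74+53=127,  q_5=1·7+5=12
(x₁, y₁) = (127, 12);  127² − 112·12² = 1 ✓
n=2: (127,12)∘(127,12) = (127·127+112·12·12, 127·12+12·127) = (32257,3048)
n=3: (32257,3048)∘(127,12) = (127·32257+112·12·3048, 127·3048+12·32257) = (8193151,774180)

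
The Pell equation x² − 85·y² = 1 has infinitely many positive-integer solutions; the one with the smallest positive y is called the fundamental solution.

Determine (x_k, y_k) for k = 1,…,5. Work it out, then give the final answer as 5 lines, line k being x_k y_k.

√85 → a₀=9, period (4,1,1,4,18); ℓ=5 odd so k=9
k=0  a_k=9  p_k/q_k = 9/1
k=1  a_k=4  p_k/q_k = 37/4
…
k=6  a_k=4  p_k/q_k = 27926/3029
…
k=8  a_k=1  p_k/q_k = 62739/6805
k=9  a_k=4  p_k/q_k = 285769/30996
fundamental: x₁=285769, y₁=30996  (since 81663921361 − 85·960752016 = 1)
n=2: (285769,30996)∘(285769,30996) = (285769·285769+85·30996·30996, 285769·30996+30996·285769) = (163327842721,17715391848)
n=3: (163327842721,17715391848)∘(285769,30996) = (285769·163327842721+85·30996·17715391848, 285769·17715391848+30996·163327842721) = (93348068572789129,10125019625991228)
n=4: (93348068572789129,10125019625991228)∘(285769,30996) = (285769·93348068572789129+85·30996·10125019625991228, 285769·10125019625991228+30996·93348068572789129) = (53351968415791425367681,5786833466982059076816)
n=5: (53351968415791425367681,5786833466982059076816)∘(285769,30996) = (285769·53351968415791425367681+85·30996·5786833466982059076816, 285769·5786833466982059076816+30996·53351968415791425367681) = (30492677324331251603220874249,3307395226041867061019271780)

285769 30996
163327842721 17715391848
93348068572789129 10125019625991228
53351968415791425367681 5786833466982059076816
30492677324331251603220874249 3307395226041867061019271780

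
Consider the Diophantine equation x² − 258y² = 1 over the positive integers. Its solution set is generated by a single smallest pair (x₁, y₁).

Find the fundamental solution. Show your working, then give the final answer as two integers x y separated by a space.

√258 = [16; 16,32, …], period ℓ=2 (even) → k=1
i=0: a=16 ⇒ p=16, q=1
i=1: a=16 ⇒ p=257, q=16
(x₁, y₁) = (257, 16);  257² − 258·16² = 1 ✓

257 16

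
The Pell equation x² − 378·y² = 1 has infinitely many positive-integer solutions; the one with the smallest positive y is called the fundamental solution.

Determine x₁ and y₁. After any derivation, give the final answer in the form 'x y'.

d=378: √d = [19; 2,3,1,4,1,3,2,38] (ℓ=8, even), read p_7/q_7
step 0: (19, 1)  from 19·(1,0) + (0,1)
step 1: (39, 2)  from 2·(19,1) + (1,0)
step 2: (136, 7)  from 3·(39,2) + (19,1)
step 3: (175, 9)  from 1·(136,7) + (39,2)
step 4: (836, 43)  from 4·(175,9) + (136,7)
step 5: (1011, 52)  from 1·(836,43) + (175,9)
step 6: (3869, 199)  from 3·(1011,52) + (836,43)
step 7: (8749, 450)  from 2·(3869,199) + (1011,52)
(x₁, y₁) = (8749, 450);  8749² − 378·450² = 1 ✓

8749 450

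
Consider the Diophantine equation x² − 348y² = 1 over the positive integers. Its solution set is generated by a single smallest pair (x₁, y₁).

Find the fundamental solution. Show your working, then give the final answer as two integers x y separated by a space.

1567 84

√348 = [18; 1,1,1,8,1,1,1,36, …], period ℓ=8 (even) → k=7
a_0=18:  p_0=18·1+0=18,  q_0=18·0+1=1
a_1=1:  p_1=1·18+1=19,  q_1=1·1+0=1
…
a_4=8:  p_4=8·56+37=485,  q_4=8·3+2=26
…
a_6=1:  p_6=1·541+485=1026,  q_6=1·29+26=55
a_7=1:  p_7=1·1026+541=1567,  q_7=1·55+29=84
(x₁, y₁) = (1567, 84);  1567² − 348·84² = 1 ✓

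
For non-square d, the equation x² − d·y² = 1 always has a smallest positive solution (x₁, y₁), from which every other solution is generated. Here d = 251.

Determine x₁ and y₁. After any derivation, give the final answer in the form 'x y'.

3674890 231957

d=251: √d = [15; 1,5,2,1,2,…,5,1,30] (ℓ=14, even), read p_13/q_13
k=0  a_k=15  p_k/q_k = 15/1
…
k=3  a_k=2  p_k/q_k = 206/13
…
k=5  a_k=2  p_k/q_k = 808/51
…
k=7  a_k=15  p_k/q_k = 29563/1866
k=8  a_k=2  p_k/q_k = 61043/3853
k=9  a_k=2  p_k/q_k = 151649/9572
…
k=12  a_k=5  p_k/q_k = 3097857/195535
k=13  a_k=1  p_k/q_k = 3674890/231957
fundamental: x₁=3674890, y₁=231957  (since 13504816512100 − 251·53804049849 = 1)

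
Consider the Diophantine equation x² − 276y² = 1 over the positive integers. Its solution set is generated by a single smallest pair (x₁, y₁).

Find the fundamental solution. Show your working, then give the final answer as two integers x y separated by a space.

7775 468

√276 → a₀=16, period (1,1,1,1,2,2,2,1,1,1,1,32); ℓ=12 even so k=11
a_0=16:  p_0=16·1+0=16,  q_0=16·0+1=1
a_1=1:  p_1=1·16+1=17,  q_1=1·1+0=1
…
a_3=1:  p_3=1·33+17=50,  q_3=1·2+1=3
a_4=1:  p_4=1·50+33=83,  q_4=1·3+2=5
a_5=2:  p_5=2·83+50=216,  q_5=2·5+3=13
…
a_7=2:  p_7=2·515+216=1246,  q_7=2·31+13=75
a_8=1:  p_8=1·1246+515=1761,  q_8=1·75+31=106
a_9=1:  p_9=1·1761+1246=3007,  q_9=1·106+75=181
a_10=1:  p_10=1·3007+1761=4768,  q_10=1·181+106=287
a_11=1:  p_11=1·4768+3007=7775,  q_11=1·287+181=468
fundamental: x₁=7775, y₁=468  (since 60450625 − 276·219024 = 1)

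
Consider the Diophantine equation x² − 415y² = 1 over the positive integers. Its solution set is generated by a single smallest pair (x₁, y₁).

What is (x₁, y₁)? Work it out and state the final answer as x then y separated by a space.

√415 = [20; 2,1,2,4,6,…,1,2,40, …], period ℓ=16 (even) → k=15
k=0  a_k=20  p_k/q_k = 20/1
k=1  a_k=2  p_k/q_k = 41/2
k=2  a_k=1  p_k/q_k = 61/3
k=3  a_k=2  p_k/q_k = 163/8
k=4  a_k=4  p_k/q_k = 713/35
k=5  a_k=6  p_k/q_k = 4441/218
k=6  a_k=1  p_k/q_k = 5154/253
k=7  a_k=1  p_k/q_k = 9595/471
k=8  a_k=3  p_k/q_k = 33939/1666
…
k=11  a_k=6  p_k/q_k = 508372/24955
k=12  a_k=4  p_k/q_k = 2110961/103623
k=13  a_k=2  p_k/q_k = 4730294/232201
k=14  a_k=1  p_k/q_k = 6841255/335824
k=15  a_k=2  p_k/q_k = 18412804/903849
fundamental: x₁=18412804, y₁=903849  (since 339031351142416 − 415·816943014801 = 1)

18412804 903849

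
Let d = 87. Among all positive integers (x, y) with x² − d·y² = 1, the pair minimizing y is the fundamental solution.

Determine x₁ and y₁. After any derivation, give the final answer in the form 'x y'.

28 3

√87 → a₀=9, period (3,18); ℓ=2 even so k=1
step 0: (9, 1)  from 9·(1,0) + (0,1)
step 1: (28, 3)  from 3·(9,1) + (1,0)
fundamental: x₁=28, y₁=3  (since 784 − 87·9 = 1)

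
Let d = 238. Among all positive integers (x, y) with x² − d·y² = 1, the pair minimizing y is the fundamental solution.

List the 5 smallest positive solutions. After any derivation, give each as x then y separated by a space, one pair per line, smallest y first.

√238 = [15; 2,2,1,14,1,2,2,30, …], period ℓ=8 (even) → k=7
k=0  a_k=15  p_k/q_k = 15/1
k=1  a_k=2  p_k/q_k = 31/2
…
k=5  a_k=1  p_k/q_k = 1697/110
k=6  a_k=2  p_k/q_k = 4983/323
k=7  a_k=2  p_k/q_k = 11663/756
fundamental: x₁=11663, y₁=756  (since 136025569 − 238·571536 = 1)
k=2:  x_2 = 11663·11663+238·756·756 = 272051137,  y_2 = 11663·756+756·11663 = 17634456
k=3:  x_3 = 11663·272051137+238·756·17634456 = 6345864809999,  y_3 = 11663·17634456+756·272051137 = 411341319900
k=4:  x_4 = 11663·6345864809999+238·756·411341319900 = 148023642285985537,  y_4 = 11663·411341319900+756·6345864809999 = 9594947610352944
k=5:  x_5 = 11663·148023642285985537+238·756·9594947610352944 = 3452799473617033826063,  y_5 = 11663·9594947610352944+756·148023642285985537 = 223811747547751451844

11663 756
272051137 17634456
6345864809999 411341319900
148023642285985537 9594947610352944
3452799473617033826063 223811747547751451844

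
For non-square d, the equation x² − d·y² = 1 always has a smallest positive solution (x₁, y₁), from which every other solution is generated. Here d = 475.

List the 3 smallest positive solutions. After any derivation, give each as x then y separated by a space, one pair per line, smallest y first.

57799 2652
6681448801 306565896
772362118440199 35438404443156

d=475: √d = [21; 1,3,1,6,2,6,1,3,1,42] (ℓ=10, even), read p_9/q_9
i=0: a=21 ⇒ p=21, q=1
…
i=2: a=3 ⇒ p=87, q=4
i=3: a=1 ⇒ p=109, q=5
i=4: a=6 ⇒ p=741, q=34
i=5: a=2 ⇒ p=1591, q=73
i=6: a=6 ⇒ p=10287, q=472
…
i=8: a=3 ⇒ p=45921, q=2107
i=9: a=1 ⇒ p=57799, q=2652
(x₁, y₁) = (57799, 2652);  57799² − 475·2652² = 1 ✓
(57799+2652√475)^2 = 6681448801 + 306565896√475
(57799+2652√475)^3 = 772362118440199 + 35438404443156√475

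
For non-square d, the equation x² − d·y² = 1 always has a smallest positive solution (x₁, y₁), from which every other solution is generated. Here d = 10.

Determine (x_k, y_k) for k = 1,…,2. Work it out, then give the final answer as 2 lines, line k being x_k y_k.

√10 = [3; 6, …], period ℓ=1 (odd) → k=1
a_0=3:  p_0=3·1+0=3,  q_0=3·0+1=1
a_1=6:  p_1=6·3+1=19,  q_1=6·1+0=6
→ (19, 6).  Check: 19²=361, 10·6²=360, difference 1.
(19+6√10)^2 = 721 + 228√10

19 6
721 228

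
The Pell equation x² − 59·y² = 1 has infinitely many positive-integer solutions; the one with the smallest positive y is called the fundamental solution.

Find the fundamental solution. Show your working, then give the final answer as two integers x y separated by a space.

530 69

[7; 1,2,7,2,1,14] for √59; ℓ=6 ⇒ convergent index 5
a_0=7:  p_0=7·1+0=7,  q_0=7·0+1=1
…
a_4=2:  p_4=2·169+23=361,  q_4=2·22+3=47
a_5=1:  p_5=1·361+169=530,  q_5=1·47+22=69
→ (530, 69).  Check: 530²=280900, 59·69²=280899, difference 1.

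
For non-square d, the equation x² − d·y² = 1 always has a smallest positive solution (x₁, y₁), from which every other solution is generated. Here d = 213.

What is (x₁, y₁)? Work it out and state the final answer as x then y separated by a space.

194399 13320

[14; 1,1,2,6,1,8,1,6,2,1,1,28] for √213; ℓ=12 ⇒ convergent index 11
k=0  a_k=14  p_k/q_k = 14/1
k=1  a_k=1  p_k/q_k = 15/1
k=2  a_k=1  p_k/q_k = 29/2
k=3  a_k=2  p_k/q_k = 73/5
k=4  a_k=6  p_k/q_k = 467/32
k=5  a_k=1  p_k/q_k = 540/37
…
k=8  a_k=6  p_k/q_k = 36749/2518
k=9  a_k=2  p_k/q_k = 78825/5401
k=10  a_k=1  p_k/q_k = 115574/7919
k=11  a_k=1  p_k/q_k = 194399/13320
→ (194399, 13320).  Check: 194399²=37790971201, 213·13320²=37790971200, difference 1.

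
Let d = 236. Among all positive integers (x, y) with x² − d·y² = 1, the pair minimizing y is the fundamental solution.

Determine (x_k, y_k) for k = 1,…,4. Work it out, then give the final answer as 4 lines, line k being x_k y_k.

√236 → a₀=15, period (2,1,3,5,1,6,1,5,3,1,2,30); ℓ=12 even so k=11
step 0: (15, 1)  from 15·(1,0) + (0,1)
step 1: (31, 2)  from 2·(15,1) + (1,0)
step 2: (46, 3)  from 1·(31,2) + (15,1)
step 3: (169, 11)  from 3·(46,3) + (31,2)
…
step 5: (1060, 69)  from 1·(891,58) + (169,11)
step 6: (7251, 472)  from 6·(1060,69) + (891,58)
step 7: (8311, 541)  from 1·(7251,472) + (1060,69)
step 8: (48806, 3177)  from 5·(8311,541) + (7251,472)
step 9: (154729, 10072)  from 3·(48806,3177) + (8311,541)
step 10: (203535, 13249)  from 1·(154729,10072) + (48806,3177)
step 11: (561799, 36570)  from 2·(203535,13249) + (154729,10072)
(x₁, y₁) = (561799, 36570);  561799² − 236·36570² = 1 ✓
k=2:  x_2 = 561799·561799+236·36570·36570 = 631236232801,  y_2 = 561799·36570+36570·561799 = 41089978860
k=3:  x_3 = 561799·631236232801+236·36570·41089978860 = 709255768702176199,  y_3 = 561799·41089978860+36570·631236232801 = 46168618067101710
k=4:  x_4 = 561799·709255768702176199+236·36570·46168618067101710 = 796918363201596536611201,  y_4 = 561799·46168618067101710+36570·709255768702176199 = 51874966922918257173720

561799 36570
631236232801 41089978860
709255768702176199 46168618067101710
796918363201596536611201 51874966922918257173720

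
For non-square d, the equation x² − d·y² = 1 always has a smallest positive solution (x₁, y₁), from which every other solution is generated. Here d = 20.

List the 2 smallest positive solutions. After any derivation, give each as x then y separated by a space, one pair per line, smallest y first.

9 2
161 36

√20 → a₀=4, period (2,8); ℓ=2 even so k=1
a_0=4:  p_0=4·1+0=4,  q_0=4·0+1=1
a_1=2:  p_1=2·4+1=9,  q_1=2·1+0=2
→ (9, 2).  Check: 9²=81, 20·2²=80, difference 1.
k=2:  x_2 = 9·9+20·2·2 = 161,  y_2 = 9·2+2·9 = 36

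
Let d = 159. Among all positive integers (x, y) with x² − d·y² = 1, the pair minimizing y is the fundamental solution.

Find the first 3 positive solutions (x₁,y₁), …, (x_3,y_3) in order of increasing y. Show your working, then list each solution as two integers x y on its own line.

1324 105
3505951 278040
9283756924 736249815

√159 = [12; 1,1,1,1,3,1,1,1,1,24, …], period ℓ=10 (even) → k=9
a_0=12:  p_0=12·1+0=12,  q_0=12·0+1=1
…
a_3=1:  p_3=1·25+13=38,  q_3=1·2+1=3
a_4=1:  p_4=1·38+25=63,  q_4=1·3+2=5
…
a_8=1:  p_8=1·517+290=807,  q_8=1·41+23=64
a_9=1:  p_9=1·807+517=1324,  q_9=1·64+41=105
(x₁, y₁) = (1324, 105);  1324² − 159·105² = 1 ✓
n=2: (1324,105)∘(1324,105) = (1324·1324+159·105·105, 1324·105+105·1324) = (3505951,278040)
n=3: (3505951,278040)∘(1324,105) = (1324·3505951+159·105·278040, 1324·278040+105·3505951) = (9283756924,736249815)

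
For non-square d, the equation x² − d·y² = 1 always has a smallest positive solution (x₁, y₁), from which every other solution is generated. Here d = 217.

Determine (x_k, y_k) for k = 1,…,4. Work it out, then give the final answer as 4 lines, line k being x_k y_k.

3844063 260952
29553640695937 2006231855952
227212113429087499999 15424163293772565000
1746835356769087211376615937 118582910847096488831334048

[14; 1,2,1,2,1,…,2,1,28] for √217; ℓ=16 ⇒ convergent index 15
k=0  a_k=14  p_k/q_k = 14/1
…
k=2  a_k=2  p_k/q_k = 44/3
…
k=9  a_k=9  p_k/q_k = 139163/9447
k=10  a_k=1  p_k/q_k = 154218/10469
k=11  a_k=1  p_k/q_k = 293381/19916
k=12  a_k=2  p_k/q_k = 740980/50301
…
k=14  a_k=2  p_k/q_k = 2809702/190735
k=15  a_k=1  p_k/q_k = 3844063/260952
(x₁, y₁) = (3844063, 260952);  3844063² − 217·260952² = 1 ✓
(3844063+260952√217)^2 = 29553640695937 + 2006231855952√217
(3844063+260952√217)^3 = 227212113429087499999 + 15424163293772565000√217
(3844063+260952√217)^4 = 1746835356769087211376615937 + 118582910847096488831334048√217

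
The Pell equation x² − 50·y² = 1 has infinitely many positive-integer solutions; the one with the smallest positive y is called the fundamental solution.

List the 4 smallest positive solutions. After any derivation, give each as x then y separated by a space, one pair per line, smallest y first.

99 14
19601 2772
3880899 548842
768398401 108667944

√50 → a₀=7, period (14); ℓ=1 odd so k=1
i=0: a=7 ⇒ p=7, q=1
i=1: a=14 ⇒ p=99, q=14
→ (99, 14).  Check: 99²=9801, 50·14²=9800, difference 1.
(x_2, y_2) = (99·99 + 50·14·14, 99·14 + 14·99) = (19601, 2772)
(x_3, y_3) = (99·19601 + 50·14·2772, 99·2772 + 14·19601) = (3880899, 548842)
(x_4, y_4) = (99·3880899 + 50·14·548842, 99·548842 + 14·3880899) = (768398401, 108667944)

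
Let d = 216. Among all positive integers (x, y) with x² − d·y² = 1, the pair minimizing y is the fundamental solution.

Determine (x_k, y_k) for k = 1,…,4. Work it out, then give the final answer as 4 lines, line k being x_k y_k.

[14; 1,2,3,2,1,28] for √216; ℓ=6 ⇒ convergent index 5
a_0=14:  p_0=14·1+0=14,  q_0=14·0+1=1
a_1=1:  p_1=1·14+1=15,  q_1=1·1+0=1
a_2=2:  p_2=2·15+14=44,  q_2=2·1+1=3
…
a_4=2:  p_4=2·147+44=338,  q_4=2·10+3=23
a_5=1:  p_5=1·338+147=485,  q_5=1·23+10=33
fundamental: x₁=485, y₁=33  (since 235225 − 216·1089 = 1)
k=2:  x_2 = 485·485+216·33·33 = 470449,  y_2 = 485·33+33·485 = 32010
k=3:  x_3 = 485·470449+216·33·32010 = 456335045,  y_3 = 485·32010+33·470449 = 31049667
k=4:  x_4 = 485·456335045+216·33·31049667 = 442644523201,  y_4 = 485·31049667+33·456335045 = 30118144980

485 33
470449 32010
456335045 31049667
442644523201 30118144980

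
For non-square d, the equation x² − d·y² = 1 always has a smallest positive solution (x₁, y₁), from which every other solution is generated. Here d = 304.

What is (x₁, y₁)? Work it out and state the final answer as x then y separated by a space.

d=304: √d = [17; 2,3,2,1,1,1,1,1,2,3,2,34] (ℓ=12, even), read p_11/q_11
step 0: (17, 1)  from 17·(1,0) + (0,1)
…
step 8: (2842, 163)  from 1·(1761,101) + (1081,62)
…
step 10: (25177, 1444)  from 3·(7445,427) + (2842,163)
step 11: (57799, 3315)  from 2·(25177,1444) + (7445,427)
(x₁, y₁) = (57799, 3315);  57799² − 304·3315² = 1 ✓

57799 3315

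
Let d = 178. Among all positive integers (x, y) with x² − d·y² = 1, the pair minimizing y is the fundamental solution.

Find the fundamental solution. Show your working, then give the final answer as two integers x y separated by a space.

1601 120

d=178: √d = [13; 2,1,12,1,2,26] (ℓ=6, even), read p_5/q_5
step 0: (13, 1)  from 13·(1,0) + (0,1)
step 1: (27, 2)  from 2·(13,1) + (1,0)
…
step 4: (547, 41)  from 1·(507,38) + (40,3)
step 5: (1601, 120)  from 2·(547,41) + (507,38)
→ (1601, 120).  Check: 1601²=2563201, 178·120²=2563200, difference 1.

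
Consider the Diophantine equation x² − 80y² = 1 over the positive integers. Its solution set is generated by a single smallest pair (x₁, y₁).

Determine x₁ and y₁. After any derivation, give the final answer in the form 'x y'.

9 1

[8; 1,16] for √80; ℓ=2 ⇒ convergent index 1
a_0=8:  p_0=8·1+0=8,  q_0=8·0+1=1
a_1=1:  p_1=1·8+1=9,  q_1=1·1+0=1
(x₁, y₁) = (9, 1);  9² − 80·1² = 1 ✓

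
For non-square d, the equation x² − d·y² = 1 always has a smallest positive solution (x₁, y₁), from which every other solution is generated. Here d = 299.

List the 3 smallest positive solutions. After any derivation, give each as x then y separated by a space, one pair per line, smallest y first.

415 24
344449 19920
285892255 16533576

[17; 3,2,3,34] for √299; ℓ=4 ⇒ convergent index 3
step 0: (17, 1)  from 17·(1,0) + (0,1)
…
step 2: (121, 7)  from 2·(52,3) + (17,1)
step 3: (415, 24)  from 3·(121,7) + (52,3)
(x₁, y₁) = (415, 24);  415² − 299·24² = 1 ✓
k=2:  x_2 = 415·415+299·24·24 = 344449,  y_2 = 415·24+24·415 = 19920
k=3:  x_3 = 415·344449+299·24·19920 = 285892255,  y_3 = 415·19920+24·344449 = 16533576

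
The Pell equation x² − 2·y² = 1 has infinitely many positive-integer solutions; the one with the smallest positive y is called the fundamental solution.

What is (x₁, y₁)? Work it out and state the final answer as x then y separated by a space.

√2 → a₀=1, period (2); ℓ=1 odd so k=1
step 0: (1, 1)  from 1·(1,0) + (0,1)
step 1: (3, 2)  from 2·(1,1) + (1,0)
fundamental: x₁=3, y₁=2  (since 9 − 2·4 = 1)

3 2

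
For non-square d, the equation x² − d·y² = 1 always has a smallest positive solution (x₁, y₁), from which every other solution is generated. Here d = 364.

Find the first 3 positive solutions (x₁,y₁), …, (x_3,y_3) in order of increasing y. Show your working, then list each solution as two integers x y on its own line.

√364 → a₀=19, period (12,1,2,3,1,8,1,3,2,1,12,38); ℓ=12 even so k=11
i=0: a=19 ⇒ p=19, q=1
…
i=3: a=2 ⇒ p=725, q=38
…
i=10: a=1 ⇒ p=390371, q=20461
i=11: a=12 ⇒ p=4954951, q=259710
fundamental: x₁=4954951, y₁=259710  (since 24551539412401 − 364·67449284100 = 1)
n=2: (4954951,259710)∘(4954951,259710) = (4954951·4954951+364·259710·259710, 4954951·259710+259710·4954951) = (49103078824801,2573700648420)
n=3: (49103078824801,2573700648420)∘(4954951,259710) = (4954951·49103078824801+364·259710·2573700648420, 4954951·2573700648420+259710·49103078824801) = (486606699052048124551,25505121203178395130)

4954951 259710
49103078824801 2573700648420
486606699052048124551 25505121203178395130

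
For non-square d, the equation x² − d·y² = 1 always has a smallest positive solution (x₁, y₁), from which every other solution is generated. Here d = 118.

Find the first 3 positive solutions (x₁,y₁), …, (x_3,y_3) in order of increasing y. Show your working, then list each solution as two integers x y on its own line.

√118 = [10; 1,6,3,2,10,2,3,6,1,20, …], period ℓ=10 (even) → k=9
i=0: a=10 ⇒ p=10, q=1
…
i=6: a=2 ⇒ p=12112, q=1115
i=7: a=3 ⇒ p=42115, q=3877
i=8: a=6 ⇒ p=264802, q=24377
i=9: a=1 ⇒ p=306917, q=28254
fundamental: x₁=306917, y₁=28254  (since 94198044889 − 118·798288516 = 1)
n=2: (306917,28254)∘(306917,28254) = (306917·306917+118·28254·28254, 306917·28254+28254·306917) = (188396089777,17343265836)
n=3: (188396089777,17343265836)∘(306917,28254) = (306917·188396089777+118·28254·17343265836, 306917·17343265836+28254·188396089777) = (115643925371868101,10645886241146970)

306917 28254
188396089777 17343265836
115643925371868101 10645886241146970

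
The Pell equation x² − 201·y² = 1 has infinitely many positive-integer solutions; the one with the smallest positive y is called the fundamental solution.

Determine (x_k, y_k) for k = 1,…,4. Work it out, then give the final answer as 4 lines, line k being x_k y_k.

[14; 5,1,1,1,2,…,1,5,28] for √201; ℓ=14 ⇒ convergent index 13
a_0=14:  p_0=14·1+0=14,  q_0=14·0+1=1
…
a_2=1:  p_2=1·71+14=85,  q_2=1·5+1=6
a_3=1:  p_3=1·85+71=156,  q_3=1·6+5=11
a_4=1:  p_4=1·156+85=241,  q_4=1·11+6=17
a_5=2:  p_5=2·241+156=638,  q_5=2·17+11=45
…
a_10=1:  p_10=1·24768+8549=33317,  q_10=1·1747+603=2350
…
a_12=1:  p_12=1·58085+33317=91402,  q_12=1·4097+2350=6447
a_13=5:  p_13=5·91402+58085=515095,  q_13=5·6447+4097=36332
(x₁, y₁) = (515095, 36332);  515095² − 201·36332² = 1 ✓
n=2: (515095,36332)∘(515095,36332) = (515095·515095+201·36332·36332, 515095·36332+36332·515095) = (530645718049,37428863080)
n=3: (530645718049,37428863080)∘(515095,36332) = (515095·530645718049+201·36332·37428863080, 515095·37428863080+36332·530645718049) = (546665912276384215,38558840456348868)
n=4: (546665912276384215,38558840456348868)∘(515095,36332) = (515095·546665912276384215+201·36332·38558840456348868, 515095·38558840456348868+36332·546665912276384215) = (563169756167477608732801,39722931849688611461840)

515095 36332
530645718049 37428863080
546665912276384215 38558840456348868
563169756167477608732801 39722931849688611461840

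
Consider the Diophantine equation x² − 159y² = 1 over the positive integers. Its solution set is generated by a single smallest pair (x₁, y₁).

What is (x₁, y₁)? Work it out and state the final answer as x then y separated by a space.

[12; 1,1,1,1,3,1,1,1,1,24] for √159; ℓ=10 ⇒ convergent index 9
k=0  a_k=12  p_k/q_k = 12/1
…
k=8  a_k=1  p_k/q_k = 807/64
k=9  a_k=1  p_k/q_k = 1324/105
→ (1324, 105).  Check: 1324²=1752976, 159·105²=1752975, difference 1.

1324 105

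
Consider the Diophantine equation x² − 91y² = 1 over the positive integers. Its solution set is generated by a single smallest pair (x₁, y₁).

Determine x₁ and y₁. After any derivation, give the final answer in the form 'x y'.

[9; 1,1,5,1,5,1,1,18] for √91; ℓ=8 ⇒ convergent index 7
step 0: (9, 1)  from 9·(1,0) + (0,1)
…
step 2: (19, 2)  from 1·(10,1) + (9,1)
step 3: (105, 11)  from 5·(19,2) + (10,1)
step 4: (124, 13)  from 1·(105,11) + (19,2)
step 5: (725, 76)  from 5·(124,13) + (105,11)
step 6: (849, 89)  from 1·(725,76) + (124,13)
step 7: (1574, 165)  from 1·(849,89) + (725,76)
→ (1574, 165).  Check: 1574²=2477476, 91·165²=2477475, difference 1.

1574 165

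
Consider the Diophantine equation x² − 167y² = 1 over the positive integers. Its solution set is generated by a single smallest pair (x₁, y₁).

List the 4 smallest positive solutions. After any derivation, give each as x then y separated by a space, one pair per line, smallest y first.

168 13
56447 4368
18966024 1467635
6372527617 493120992

√167 = [12; 1,11,1,24, …], period ℓ=4 (even) → k=3
a_0=12:  p_0=12·1+0=12,  q_0=12·0+1=1
…
a_2=11:  p_2=11·13+12=155,  q_2=11·1+1=12
a_3=1:  p_3=1·155+13=168,  q_3=1·12+1=13
fundamental: x₁=168, y₁=13  (since 28224 − 167·169 = 1)
(168+13√167)^2 = 56447 + 4368√167
(168+13√167)^3 = 18966024 + 1467635√167
(168+13√167)^4 = 6372527617 + 493120992√167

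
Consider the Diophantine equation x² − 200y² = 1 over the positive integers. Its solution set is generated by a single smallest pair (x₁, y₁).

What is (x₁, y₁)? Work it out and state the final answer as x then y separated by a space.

99 7

√200 → a₀=14, period (7,28); ℓ=2 even so k=1
step 0: (14, 1)  from 14·(1,0) + (0,1)
step 1: (99, 7)  from 7·(14,1) + (1,0)
fundamental: x₁=99, y₁=7  (since 9801 − 200·49 = 1)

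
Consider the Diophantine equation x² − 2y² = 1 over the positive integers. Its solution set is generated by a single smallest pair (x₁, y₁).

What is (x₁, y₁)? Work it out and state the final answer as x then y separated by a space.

3 2

d=2: √d = [1; 2] (ℓ=1, odd), read p_1/q_1
step 0: (1, 1)  from 1·(1,0) + (0,1)
step 1: (3, 2)  from 2·(1,1) + (1,0)
fundamental: x₁=3, y₁=2  (since 9 − 2·4 = 1)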